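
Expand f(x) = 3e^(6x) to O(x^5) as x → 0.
3 + 18*x + 54*x**2 + 108*x**3 + 162*x**4 + O(x**5)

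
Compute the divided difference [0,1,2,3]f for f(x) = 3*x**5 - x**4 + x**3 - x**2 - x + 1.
70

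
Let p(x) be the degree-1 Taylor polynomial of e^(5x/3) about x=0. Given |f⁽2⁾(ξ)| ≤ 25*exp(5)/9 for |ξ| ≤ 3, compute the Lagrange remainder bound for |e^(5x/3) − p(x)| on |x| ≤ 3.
25*exp(5)/2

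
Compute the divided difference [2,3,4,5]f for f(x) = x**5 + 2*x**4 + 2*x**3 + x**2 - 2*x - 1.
155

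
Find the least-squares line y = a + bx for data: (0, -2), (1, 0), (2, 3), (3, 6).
a = -23/10, b = 27/10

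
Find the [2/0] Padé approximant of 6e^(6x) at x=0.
108*x**2 + 36*x + 6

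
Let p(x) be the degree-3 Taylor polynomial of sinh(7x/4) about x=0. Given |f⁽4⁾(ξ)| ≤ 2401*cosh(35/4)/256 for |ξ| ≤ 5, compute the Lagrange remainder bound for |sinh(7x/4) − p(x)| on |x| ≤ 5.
1500625*cosh(35/4)/6144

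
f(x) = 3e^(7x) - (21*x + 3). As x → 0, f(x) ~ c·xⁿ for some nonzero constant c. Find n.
2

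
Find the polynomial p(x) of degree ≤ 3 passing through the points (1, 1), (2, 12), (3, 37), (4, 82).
x**3 + x**2 + x - 2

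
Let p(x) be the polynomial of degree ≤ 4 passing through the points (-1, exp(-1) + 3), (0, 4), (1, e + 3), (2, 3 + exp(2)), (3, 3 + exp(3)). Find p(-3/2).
(315 + e*(-180*exp(2) - 36 + 35*exp(3) + 378*e))*exp(-1)/128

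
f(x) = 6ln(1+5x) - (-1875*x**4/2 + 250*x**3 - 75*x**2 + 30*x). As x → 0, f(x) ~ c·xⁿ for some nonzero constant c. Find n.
5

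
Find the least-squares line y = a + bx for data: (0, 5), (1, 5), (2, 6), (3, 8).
a = 9/2, b = 1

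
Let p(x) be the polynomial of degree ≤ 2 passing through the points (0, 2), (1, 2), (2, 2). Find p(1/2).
2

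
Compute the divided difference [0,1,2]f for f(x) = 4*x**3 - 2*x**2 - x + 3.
10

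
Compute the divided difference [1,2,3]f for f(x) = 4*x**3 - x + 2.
24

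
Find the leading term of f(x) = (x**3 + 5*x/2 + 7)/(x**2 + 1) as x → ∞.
x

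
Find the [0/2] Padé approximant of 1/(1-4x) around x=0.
1/(1 - 4*x)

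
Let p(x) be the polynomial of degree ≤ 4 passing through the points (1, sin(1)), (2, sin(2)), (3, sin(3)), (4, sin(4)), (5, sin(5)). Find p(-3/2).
-2145*sin(2)/32 + 1155*sin(5)/128 + 5005*sin(3)/64 + 3003*sin(1)/128 - 1365*sin(4)/32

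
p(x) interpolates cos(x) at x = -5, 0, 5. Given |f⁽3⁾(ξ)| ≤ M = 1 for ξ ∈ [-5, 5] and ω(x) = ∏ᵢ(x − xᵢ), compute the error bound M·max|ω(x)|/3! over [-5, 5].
125*sqrt(3)/27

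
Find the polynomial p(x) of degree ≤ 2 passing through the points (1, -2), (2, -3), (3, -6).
-x**2 + 2*x - 3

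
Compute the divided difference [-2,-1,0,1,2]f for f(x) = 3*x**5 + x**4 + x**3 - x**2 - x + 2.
1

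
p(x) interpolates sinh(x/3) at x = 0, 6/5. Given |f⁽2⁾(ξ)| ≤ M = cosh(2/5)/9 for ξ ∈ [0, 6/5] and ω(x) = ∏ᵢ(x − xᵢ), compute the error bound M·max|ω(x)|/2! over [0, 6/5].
cosh(2/5)/50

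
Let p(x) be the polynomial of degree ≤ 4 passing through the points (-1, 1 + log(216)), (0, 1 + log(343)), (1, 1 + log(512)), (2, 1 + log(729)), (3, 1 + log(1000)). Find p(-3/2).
1 + log(17179869184*2**(25/32)*3**(121/128)*5**(105/128)*7**(5/32)/2542277241)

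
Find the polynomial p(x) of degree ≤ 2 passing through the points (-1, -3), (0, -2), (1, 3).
2*x**2 + 3*x - 2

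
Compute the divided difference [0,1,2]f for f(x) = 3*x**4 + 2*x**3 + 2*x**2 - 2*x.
29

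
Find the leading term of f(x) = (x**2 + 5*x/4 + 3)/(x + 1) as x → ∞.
x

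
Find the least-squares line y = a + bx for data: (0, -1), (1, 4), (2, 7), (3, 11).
a = -3/5, b = 39/10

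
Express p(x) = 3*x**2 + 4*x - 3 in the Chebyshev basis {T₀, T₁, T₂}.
(-3/2)T₀ + (4)T₁ + (3/2)T₂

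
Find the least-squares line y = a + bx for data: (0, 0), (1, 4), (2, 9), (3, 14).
a = -3/10, b = 47/10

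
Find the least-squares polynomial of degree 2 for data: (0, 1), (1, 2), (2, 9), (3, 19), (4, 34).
29/35 + (-39/70)x + (31/14)x²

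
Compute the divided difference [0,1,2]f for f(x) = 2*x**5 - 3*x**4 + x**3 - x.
12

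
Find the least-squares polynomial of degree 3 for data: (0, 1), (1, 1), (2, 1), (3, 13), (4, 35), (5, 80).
68/63 + (80/189)x + (-499/252)x² + (109/108)x³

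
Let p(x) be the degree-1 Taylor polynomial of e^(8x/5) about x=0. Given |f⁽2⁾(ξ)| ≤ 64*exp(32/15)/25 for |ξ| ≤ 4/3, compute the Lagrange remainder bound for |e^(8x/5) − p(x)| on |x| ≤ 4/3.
512*exp(32/15)/225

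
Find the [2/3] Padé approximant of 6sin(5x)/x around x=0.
(30 - 175*x**2/2)/(5*x**2/4 + 1)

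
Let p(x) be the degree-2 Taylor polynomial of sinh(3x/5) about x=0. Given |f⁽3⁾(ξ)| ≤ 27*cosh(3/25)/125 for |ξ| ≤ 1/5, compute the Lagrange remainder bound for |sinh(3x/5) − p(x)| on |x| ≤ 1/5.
9*cosh(3/25)/31250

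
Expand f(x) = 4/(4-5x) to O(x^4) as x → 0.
1 + 5*x/4 + 25*x**2/16 + 125*x**3/64 + O(x**4)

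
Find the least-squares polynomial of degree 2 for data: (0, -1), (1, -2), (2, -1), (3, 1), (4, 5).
-36/35 + (-23/14)x + (11/14)x²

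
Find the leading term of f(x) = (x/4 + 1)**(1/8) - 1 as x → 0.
x/32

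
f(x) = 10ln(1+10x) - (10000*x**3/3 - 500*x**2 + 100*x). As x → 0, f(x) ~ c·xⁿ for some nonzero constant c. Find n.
4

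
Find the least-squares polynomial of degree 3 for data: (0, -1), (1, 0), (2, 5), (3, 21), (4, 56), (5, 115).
-17/18 + (719/756)x + (-325/252)x² + (31/27)x³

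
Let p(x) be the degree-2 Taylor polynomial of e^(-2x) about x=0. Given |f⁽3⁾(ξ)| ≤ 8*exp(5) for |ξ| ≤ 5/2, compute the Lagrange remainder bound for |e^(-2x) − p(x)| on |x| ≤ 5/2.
125*exp(5)/6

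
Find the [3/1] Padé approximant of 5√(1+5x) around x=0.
(-625*x**3/64 + 375*x**2/16 + 225*x/8 + 5)/(25*x/8 + 1)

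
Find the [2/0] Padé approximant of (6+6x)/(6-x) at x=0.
7*x**2/36 + 7*x/6 + 1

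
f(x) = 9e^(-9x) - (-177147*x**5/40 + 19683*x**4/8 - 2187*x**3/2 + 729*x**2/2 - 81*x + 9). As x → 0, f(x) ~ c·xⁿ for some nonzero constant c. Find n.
6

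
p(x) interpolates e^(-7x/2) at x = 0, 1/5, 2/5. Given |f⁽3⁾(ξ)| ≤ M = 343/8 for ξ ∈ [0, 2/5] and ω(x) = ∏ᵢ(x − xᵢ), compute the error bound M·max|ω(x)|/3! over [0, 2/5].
343*sqrt(3)/27000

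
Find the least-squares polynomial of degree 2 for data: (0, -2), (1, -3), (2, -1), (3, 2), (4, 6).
-78/35 + (-73/70)x + (11/14)x²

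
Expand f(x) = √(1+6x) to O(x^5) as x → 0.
1 + 3*x - 9*x**2/2 + 27*x**3/2 - 405*x**4/8 + O(x**5)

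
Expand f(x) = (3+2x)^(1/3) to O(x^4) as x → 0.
3**(1/3) + 2*3**(1/3)*x/9 - 4*3**(1/3)*x**2/81 + 40*3**(1/3)*x**3/2187 + O(x**4)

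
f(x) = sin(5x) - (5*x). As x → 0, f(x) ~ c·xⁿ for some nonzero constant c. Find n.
3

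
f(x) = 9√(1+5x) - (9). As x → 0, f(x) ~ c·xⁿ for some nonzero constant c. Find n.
1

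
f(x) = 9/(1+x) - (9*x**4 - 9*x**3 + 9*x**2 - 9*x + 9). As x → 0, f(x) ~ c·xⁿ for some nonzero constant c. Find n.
5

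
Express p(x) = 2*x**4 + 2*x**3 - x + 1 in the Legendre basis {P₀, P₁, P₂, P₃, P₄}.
(7/5)P₀ + (1/5)P₁ + (8/7)P₂ + (4/5)P₃ + (16/35)P₄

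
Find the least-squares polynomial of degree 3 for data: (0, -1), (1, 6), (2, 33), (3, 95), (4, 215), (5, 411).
-73/63 + (1975/378)x + (-181/252)x² + (349/108)x³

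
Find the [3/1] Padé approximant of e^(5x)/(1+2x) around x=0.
(-875*x**3/1128 + 475*x**2/188 + 315*x/188 + 1)/(1 - 249*x/188)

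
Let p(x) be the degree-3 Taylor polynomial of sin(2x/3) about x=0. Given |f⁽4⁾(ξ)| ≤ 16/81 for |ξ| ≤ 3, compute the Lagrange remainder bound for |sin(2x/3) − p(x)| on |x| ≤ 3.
2/3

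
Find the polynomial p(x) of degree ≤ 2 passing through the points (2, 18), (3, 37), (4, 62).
3*x**2 + 4*x - 2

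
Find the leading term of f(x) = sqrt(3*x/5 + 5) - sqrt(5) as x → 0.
3*sqrt(5)*x/50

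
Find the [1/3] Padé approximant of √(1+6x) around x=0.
(21*x/4 + 1)/(27*x**3/8 - 9*x**2/4 + 9*x/4 + 1)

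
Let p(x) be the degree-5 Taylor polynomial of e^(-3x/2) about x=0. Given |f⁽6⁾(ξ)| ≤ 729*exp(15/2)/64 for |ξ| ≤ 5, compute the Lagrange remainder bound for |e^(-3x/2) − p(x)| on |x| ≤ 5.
253125*exp(15/2)/1024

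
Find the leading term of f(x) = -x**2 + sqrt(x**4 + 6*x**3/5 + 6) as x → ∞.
3*x/5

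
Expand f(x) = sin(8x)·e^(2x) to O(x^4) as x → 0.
8*x + 16*x**2 - 208*x**3/3 + O(x**4)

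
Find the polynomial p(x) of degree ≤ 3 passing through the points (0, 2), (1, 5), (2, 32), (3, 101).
3*x**3 + 3*x**2 - 3*x + 2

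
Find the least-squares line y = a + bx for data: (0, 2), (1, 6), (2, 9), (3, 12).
a = 23/10, b = 33/10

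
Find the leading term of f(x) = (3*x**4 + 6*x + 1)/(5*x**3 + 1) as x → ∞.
3*x/5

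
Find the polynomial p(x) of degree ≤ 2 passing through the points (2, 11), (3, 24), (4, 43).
3*x**2 - 2*x + 3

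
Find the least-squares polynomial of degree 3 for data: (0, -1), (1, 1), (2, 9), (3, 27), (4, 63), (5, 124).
-71/63 + (923/378)x + (-251/252)x² + (119/108)x³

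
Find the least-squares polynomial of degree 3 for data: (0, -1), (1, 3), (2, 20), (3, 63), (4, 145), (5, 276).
-19/21 + (53/63)x + (65/84)x² + (73/36)x³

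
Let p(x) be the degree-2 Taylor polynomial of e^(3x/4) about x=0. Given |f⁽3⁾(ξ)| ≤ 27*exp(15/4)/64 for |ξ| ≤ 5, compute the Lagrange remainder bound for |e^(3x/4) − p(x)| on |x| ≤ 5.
1125*exp(15/4)/128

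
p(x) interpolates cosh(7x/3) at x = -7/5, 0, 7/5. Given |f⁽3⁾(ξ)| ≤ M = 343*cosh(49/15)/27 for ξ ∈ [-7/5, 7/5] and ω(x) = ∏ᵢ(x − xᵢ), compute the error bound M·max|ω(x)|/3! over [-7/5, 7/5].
117649*sqrt(3)*cosh(49/15)/91125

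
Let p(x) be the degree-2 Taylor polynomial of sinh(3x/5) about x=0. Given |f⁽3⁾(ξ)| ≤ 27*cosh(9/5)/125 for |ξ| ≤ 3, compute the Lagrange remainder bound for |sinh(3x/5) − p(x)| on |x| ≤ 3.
243*cosh(9/5)/250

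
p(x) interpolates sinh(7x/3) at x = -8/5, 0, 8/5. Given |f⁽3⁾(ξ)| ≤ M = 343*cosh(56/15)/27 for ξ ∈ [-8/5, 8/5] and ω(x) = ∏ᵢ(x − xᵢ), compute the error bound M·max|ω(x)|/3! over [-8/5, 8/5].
175616*sqrt(3)*cosh(56/15)/91125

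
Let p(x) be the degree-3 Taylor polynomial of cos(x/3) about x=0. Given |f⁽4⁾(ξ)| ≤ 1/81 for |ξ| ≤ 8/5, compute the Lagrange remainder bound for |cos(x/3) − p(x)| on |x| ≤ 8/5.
512/151875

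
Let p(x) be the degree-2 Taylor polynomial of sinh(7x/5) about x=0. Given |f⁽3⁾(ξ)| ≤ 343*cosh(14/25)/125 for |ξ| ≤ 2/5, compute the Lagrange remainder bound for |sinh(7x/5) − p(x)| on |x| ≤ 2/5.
1372*cosh(14/25)/46875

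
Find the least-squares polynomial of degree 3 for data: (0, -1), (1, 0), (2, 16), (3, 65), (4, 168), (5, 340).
-13/14 + (-55/84)x + (-23/14)x² + (37/12)x³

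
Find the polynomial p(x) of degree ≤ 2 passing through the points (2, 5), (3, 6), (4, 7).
x + 3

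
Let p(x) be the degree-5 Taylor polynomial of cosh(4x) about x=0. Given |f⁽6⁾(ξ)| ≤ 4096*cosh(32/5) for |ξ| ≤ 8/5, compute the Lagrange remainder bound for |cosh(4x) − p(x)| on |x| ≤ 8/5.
67108864*cosh(32/5)/703125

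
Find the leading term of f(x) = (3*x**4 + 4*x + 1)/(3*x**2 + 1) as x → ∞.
x**2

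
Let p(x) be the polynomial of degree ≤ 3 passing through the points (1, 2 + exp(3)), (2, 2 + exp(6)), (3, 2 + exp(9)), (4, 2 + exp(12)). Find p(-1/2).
-35*exp(12)/16 - 189*exp(6)/16 + 2 + 105*exp(3)/16 + 135*exp(9)/16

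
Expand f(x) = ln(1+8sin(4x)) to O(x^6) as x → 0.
32*x - 512*x**2 + 32512*x**3/3 - 778240*x**4/3 + 19870720*x**5/3 + O(x**6)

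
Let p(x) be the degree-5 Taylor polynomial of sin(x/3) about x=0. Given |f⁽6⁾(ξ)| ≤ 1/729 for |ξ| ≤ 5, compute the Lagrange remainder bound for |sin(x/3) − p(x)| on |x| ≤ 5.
3125/104976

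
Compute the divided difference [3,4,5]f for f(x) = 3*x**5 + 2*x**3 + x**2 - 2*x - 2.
2005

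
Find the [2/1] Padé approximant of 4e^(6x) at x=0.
(24*x**2 + 16*x + 4)/(1 - 2*x)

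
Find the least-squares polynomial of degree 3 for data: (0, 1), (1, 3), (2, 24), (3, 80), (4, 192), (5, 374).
43/42 + (-361/252)x + (41/84)x² + (53/18)x³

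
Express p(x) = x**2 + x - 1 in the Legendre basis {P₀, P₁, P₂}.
(-2/3)P₀ + P₁ + (2/3)P₂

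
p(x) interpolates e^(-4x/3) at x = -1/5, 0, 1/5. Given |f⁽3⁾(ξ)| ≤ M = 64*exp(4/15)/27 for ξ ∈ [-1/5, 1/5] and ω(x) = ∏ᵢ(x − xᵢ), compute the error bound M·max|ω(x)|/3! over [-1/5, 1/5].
64*sqrt(3)*exp(4/15)/91125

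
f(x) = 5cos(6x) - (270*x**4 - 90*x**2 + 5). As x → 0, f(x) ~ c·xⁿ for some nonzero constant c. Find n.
6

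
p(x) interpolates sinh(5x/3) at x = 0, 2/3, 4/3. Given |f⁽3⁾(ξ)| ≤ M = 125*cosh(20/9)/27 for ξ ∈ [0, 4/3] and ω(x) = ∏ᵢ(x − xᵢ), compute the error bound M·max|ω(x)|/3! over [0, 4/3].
1000*sqrt(3)*cosh(20/9)/19683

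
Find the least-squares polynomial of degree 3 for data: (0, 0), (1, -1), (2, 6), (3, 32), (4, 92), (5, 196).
(-23/42)x + (-69/28)x² + (25/12)x³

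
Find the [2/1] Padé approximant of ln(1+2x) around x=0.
2*x*(x + 3)/(3*(4*x/3 + 1))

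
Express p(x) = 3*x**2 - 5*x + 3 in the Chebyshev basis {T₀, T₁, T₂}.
(9/2)T₀ + (-5)T₁ + (3/2)T₂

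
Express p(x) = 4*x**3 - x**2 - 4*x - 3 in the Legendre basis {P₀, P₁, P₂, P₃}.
(-10/3)P₀ + (-8/5)P₁ + (-2/3)P₂ + (8/5)P₃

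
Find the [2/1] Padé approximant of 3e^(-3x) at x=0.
(9*x**2/2 - 6*x + 3)/(x + 1)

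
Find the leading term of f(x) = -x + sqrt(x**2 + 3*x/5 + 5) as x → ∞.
3/10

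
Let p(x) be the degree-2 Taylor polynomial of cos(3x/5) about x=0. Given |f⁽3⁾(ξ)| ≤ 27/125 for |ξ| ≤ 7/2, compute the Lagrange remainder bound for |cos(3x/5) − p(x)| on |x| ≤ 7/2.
3087/2000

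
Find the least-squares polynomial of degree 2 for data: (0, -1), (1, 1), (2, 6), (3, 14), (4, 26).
-32/35 + (9/70)x + (23/14)x²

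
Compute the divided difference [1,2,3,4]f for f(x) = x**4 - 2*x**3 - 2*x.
8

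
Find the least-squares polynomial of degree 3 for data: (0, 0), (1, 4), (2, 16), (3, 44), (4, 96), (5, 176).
8/63 + (254/189)x + (65/63)x² + (31/27)x³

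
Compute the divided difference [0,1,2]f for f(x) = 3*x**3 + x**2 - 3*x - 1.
10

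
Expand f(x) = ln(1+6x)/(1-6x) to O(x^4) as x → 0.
6*x + 18*x**2 + 180*x**3 + O(x**4)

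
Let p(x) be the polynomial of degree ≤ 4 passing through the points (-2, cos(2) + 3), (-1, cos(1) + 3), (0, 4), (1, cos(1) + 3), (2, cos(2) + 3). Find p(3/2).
15*cos(2)/64 + 21*cos(1)/16 + 157/64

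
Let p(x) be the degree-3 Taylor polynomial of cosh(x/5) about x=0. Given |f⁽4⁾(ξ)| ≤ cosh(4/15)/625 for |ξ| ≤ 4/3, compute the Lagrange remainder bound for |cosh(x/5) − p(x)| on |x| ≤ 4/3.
32*cosh(4/15)/151875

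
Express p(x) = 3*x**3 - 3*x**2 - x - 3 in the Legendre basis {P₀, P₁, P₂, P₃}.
(-4)P₀ + (4/5)P₁ + (-2)P₂ + (6/5)P₃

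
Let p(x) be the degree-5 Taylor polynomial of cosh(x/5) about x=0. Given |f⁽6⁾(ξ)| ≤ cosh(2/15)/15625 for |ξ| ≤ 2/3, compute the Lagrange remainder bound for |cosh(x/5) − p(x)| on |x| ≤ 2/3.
4*cosh(2/15)/512578125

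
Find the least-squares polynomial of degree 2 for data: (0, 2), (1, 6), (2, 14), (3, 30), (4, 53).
83/35 + (-19/35)x + (23/7)x²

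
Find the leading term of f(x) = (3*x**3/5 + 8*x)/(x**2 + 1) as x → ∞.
3*x/5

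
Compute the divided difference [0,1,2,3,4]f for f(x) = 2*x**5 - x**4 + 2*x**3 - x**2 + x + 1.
19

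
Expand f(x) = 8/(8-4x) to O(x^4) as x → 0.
1 + x/2 + x**2/4 + x**3/8 + O(x**4)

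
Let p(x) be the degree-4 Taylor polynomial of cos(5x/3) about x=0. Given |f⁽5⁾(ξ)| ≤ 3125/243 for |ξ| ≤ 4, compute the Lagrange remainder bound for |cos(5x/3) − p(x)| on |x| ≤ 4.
80000/729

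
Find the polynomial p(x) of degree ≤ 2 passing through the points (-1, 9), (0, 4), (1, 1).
x**2 - 4*x + 4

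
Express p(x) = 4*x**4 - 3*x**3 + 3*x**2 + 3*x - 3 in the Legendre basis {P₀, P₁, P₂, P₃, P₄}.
(-6/5)P₀ + (6/5)P₁ + (30/7)P₂ + (-6/5)P₃ + (32/35)P₄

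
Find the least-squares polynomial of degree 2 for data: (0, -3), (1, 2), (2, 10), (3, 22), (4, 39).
-14/5 + (12/5)x + (2)x²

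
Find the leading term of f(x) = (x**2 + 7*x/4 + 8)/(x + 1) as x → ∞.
x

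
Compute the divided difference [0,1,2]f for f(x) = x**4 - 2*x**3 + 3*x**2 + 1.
4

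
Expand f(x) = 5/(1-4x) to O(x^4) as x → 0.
5 + 20*x + 80*x**2 + 320*x**3 + O(x**4)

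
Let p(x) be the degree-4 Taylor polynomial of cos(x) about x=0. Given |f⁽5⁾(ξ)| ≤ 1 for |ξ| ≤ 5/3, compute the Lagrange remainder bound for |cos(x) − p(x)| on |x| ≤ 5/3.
625/5832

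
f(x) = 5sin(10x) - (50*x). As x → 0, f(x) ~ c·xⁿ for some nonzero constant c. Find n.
3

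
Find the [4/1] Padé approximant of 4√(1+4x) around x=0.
(24*x**4/5 - 32*x**3/5 + 72*x**2/5 + 96*x/5 + 4)/(14*x/5 + 1)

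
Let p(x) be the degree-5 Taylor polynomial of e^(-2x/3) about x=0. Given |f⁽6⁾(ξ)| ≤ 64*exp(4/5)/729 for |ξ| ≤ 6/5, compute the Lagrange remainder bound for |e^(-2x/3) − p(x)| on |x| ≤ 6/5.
256*exp(4/5)/703125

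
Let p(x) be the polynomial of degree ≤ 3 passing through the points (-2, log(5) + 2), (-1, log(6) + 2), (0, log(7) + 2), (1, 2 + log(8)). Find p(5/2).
2 + log(1761205026816*2**(1/8)*3**(7/16)*5**(13/16)*7**(3/16)/1730160900125)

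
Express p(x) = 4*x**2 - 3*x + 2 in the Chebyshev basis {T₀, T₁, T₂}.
(4)T₀ + (-3)T₁ + (2)T₂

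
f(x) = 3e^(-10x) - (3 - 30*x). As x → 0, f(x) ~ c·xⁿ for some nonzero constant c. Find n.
2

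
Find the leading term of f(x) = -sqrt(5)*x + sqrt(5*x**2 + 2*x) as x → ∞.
sqrt(5)/5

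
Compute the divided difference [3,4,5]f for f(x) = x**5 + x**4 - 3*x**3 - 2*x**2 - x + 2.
719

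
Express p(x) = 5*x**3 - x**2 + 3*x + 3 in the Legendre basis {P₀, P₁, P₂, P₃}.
(8/3)P₀ + (6)P₁ + (-2/3)P₂ + (2)P₃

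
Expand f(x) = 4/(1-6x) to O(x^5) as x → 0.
4 + 24*x + 144*x**2 + 864*x**3 + 5184*x**4 + O(x**5)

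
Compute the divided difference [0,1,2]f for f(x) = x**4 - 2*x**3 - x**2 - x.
0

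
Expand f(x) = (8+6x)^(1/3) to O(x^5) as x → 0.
2 + x/2 - x**2/8 + 5*x**3/96 - 5*x**4/192 + O(x**5)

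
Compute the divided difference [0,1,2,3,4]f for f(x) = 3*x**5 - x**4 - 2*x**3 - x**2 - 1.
29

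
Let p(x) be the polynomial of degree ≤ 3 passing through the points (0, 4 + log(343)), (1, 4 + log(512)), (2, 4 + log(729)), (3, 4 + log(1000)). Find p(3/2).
4 + log(432*2**(7/8)*3**(3/8)*35**(13/16)/35)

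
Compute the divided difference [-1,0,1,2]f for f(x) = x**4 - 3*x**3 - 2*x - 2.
-1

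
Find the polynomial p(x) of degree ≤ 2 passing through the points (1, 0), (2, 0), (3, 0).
0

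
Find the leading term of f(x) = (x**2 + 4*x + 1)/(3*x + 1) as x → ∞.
x/3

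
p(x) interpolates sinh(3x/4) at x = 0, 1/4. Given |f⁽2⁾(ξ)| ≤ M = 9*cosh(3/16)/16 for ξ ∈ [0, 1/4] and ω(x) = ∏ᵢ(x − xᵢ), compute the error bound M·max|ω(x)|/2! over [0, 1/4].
9*cosh(3/16)/2048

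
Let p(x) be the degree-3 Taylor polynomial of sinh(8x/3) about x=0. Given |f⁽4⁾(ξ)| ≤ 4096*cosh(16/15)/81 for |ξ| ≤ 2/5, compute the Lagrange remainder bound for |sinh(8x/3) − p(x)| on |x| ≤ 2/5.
8192*cosh(16/15)/151875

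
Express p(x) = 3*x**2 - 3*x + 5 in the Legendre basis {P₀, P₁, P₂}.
(6)P₀ + (-3)P₁ + (2)P₂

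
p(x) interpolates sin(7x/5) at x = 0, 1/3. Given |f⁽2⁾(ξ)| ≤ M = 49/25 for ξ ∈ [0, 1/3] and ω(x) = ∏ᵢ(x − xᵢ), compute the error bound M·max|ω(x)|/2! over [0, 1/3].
49/1800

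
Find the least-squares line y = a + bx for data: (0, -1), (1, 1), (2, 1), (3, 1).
a = -2/5, b = 3/5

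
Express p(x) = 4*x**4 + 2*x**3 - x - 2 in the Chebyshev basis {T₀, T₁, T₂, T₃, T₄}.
(-1/2)T₀ + (1/2)T₁ + (2)T₂ + (1/2)T₃ + (1/2)T₄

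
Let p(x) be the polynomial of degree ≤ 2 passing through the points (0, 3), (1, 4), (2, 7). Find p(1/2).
13/4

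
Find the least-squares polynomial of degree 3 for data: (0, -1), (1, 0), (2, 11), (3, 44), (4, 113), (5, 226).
-8/9 + (-289/378)x + (-73/126)x² + (53/27)x³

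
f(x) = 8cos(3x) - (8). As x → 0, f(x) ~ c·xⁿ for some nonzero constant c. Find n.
2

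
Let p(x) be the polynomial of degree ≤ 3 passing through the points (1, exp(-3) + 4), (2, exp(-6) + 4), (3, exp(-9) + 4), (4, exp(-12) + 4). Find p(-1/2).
(-189*exp(6) - 35 + 135*exp(3) + 105*exp(9) + 64*exp(12))*exp(-12)/16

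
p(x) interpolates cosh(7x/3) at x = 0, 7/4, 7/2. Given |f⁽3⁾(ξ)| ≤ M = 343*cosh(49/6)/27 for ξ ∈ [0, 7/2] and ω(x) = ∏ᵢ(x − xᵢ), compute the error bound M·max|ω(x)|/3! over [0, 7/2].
117649*sqrt(3)*cosh(49/6)/46656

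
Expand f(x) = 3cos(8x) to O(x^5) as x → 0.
3 - 96*x**2 + 512*x**4 + O(x**5)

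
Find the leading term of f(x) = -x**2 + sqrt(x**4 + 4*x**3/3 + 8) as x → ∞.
2*x/3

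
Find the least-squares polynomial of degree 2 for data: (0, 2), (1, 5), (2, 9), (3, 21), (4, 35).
16/7 + (-13/35)x + (15/7)x²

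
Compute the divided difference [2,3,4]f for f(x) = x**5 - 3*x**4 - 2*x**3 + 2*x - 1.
102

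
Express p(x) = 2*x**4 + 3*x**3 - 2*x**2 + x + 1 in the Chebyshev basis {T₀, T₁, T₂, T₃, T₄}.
(3/4)T₀ + (13/4)T₁ + (3/4)T₃ + (1/4)T₄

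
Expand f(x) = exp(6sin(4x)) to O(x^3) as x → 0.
1 + 24*x + 288*x**2 + O(x**3)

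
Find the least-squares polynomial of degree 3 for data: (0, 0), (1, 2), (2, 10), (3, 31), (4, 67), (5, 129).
-11/126 + (953/756)x + (-1/252)x² + (53/54)x³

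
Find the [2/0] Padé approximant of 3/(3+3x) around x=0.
x**2 - x + 1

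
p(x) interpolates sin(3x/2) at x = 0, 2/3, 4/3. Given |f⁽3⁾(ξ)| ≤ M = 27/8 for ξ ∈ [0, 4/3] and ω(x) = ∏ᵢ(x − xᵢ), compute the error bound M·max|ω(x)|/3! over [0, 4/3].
sqrt(3)/27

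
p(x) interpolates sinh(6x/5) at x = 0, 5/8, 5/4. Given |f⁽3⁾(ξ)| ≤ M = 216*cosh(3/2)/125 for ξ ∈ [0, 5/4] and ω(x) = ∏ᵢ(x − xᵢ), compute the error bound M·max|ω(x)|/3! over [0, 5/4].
sqrt(3)*cosh(3/2)/64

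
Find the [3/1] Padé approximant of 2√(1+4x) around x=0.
(-2*x**3 + 6*x**2 + 9*x + 2)/(5*x/2 + 1)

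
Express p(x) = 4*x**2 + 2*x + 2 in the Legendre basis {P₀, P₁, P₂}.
(10/3)P₀ + (2)P₁ + (8/3)P₂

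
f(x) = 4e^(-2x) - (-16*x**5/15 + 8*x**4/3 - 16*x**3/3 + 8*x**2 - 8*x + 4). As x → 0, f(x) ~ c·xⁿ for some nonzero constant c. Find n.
6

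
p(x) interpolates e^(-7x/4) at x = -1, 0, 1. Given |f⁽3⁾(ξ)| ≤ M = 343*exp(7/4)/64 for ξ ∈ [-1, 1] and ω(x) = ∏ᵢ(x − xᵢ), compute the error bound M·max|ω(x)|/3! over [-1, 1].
343*sqrt(3)*exp(7/4)/1728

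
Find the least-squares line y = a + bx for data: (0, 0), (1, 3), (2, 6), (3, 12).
a = -3/5, b = 39/10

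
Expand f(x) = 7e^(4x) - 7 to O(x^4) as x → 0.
28*x + 56*x**2 + 224*x**3/3 + O(x**4)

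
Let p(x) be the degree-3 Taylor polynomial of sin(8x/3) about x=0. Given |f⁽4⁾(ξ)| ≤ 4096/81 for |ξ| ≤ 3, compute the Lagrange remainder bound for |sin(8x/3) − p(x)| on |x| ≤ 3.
512/3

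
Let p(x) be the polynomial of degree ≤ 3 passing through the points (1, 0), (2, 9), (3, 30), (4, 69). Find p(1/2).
-15/8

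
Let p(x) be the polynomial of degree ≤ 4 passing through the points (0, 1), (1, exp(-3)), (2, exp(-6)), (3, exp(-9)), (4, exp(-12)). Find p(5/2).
(-20*exp(9) - 5 + 60*exp(3) + 90*exp(6) + 3*exp(12))*exp(-12)/128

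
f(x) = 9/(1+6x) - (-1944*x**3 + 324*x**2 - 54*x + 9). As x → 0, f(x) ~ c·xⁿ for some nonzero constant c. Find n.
4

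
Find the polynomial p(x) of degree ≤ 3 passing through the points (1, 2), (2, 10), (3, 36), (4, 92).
2*x**3 - 3*x**2 + 3*x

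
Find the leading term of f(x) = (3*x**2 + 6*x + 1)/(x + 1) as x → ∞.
3*x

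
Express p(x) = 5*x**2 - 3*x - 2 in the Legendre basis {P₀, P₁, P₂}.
(-1/3)P₀ + (-3)P₁ + (10/3)P₂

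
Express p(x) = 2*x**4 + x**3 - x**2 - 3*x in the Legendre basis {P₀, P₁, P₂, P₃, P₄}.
(1/15)P₀ + (-12/5)P₁ + (10/21)P₂ + (2/5)P₃ + (16/35)P₄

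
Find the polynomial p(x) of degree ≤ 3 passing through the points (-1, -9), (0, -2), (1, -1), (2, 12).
3*x**3 - 3*x**2 + x - 2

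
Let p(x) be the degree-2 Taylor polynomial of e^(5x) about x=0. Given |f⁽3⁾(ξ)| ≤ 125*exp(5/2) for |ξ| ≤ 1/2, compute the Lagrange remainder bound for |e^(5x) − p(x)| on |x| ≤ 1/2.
125*exp(5/2)/48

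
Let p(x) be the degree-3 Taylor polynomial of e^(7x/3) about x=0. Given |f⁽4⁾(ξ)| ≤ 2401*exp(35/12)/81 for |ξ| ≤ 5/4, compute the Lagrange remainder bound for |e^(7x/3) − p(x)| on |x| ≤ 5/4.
1500625*exp(35/12)/497664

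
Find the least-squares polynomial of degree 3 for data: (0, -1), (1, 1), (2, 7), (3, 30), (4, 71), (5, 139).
-7/9 + (-64/189)x + (25/126)x² + (59/54)x³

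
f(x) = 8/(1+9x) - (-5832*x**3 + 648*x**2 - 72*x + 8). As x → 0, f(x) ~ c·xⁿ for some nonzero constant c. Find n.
4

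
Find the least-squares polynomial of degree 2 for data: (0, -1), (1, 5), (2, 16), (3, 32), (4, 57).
-23/35 + (141/70)x + (43/14)x²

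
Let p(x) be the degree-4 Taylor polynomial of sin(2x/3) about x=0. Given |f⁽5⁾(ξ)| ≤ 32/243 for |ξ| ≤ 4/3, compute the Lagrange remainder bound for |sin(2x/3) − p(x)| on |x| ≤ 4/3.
4096/885735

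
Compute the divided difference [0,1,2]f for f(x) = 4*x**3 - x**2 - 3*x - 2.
11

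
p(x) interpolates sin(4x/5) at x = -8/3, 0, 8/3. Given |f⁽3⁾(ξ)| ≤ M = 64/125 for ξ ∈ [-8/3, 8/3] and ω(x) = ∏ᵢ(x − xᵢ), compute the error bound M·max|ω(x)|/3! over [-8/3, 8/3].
32768*sqrt(3)/91125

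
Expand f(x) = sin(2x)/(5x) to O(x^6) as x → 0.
2/5 - 4*x**2/15 + 4*x**4/75 + O(x**6)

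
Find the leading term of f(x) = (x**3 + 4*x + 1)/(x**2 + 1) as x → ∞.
x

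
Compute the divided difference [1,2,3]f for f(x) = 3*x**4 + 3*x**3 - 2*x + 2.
93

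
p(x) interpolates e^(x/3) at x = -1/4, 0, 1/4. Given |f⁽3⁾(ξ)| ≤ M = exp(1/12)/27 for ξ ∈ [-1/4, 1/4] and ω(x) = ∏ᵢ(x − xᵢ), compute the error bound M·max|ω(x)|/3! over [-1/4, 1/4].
sqrt(3)*exp(1/12)/46656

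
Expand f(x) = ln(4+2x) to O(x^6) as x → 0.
log(4) + x/2 - x**2/8 + x**3/24 - x**4/64 + x**5/160 + O(x**6)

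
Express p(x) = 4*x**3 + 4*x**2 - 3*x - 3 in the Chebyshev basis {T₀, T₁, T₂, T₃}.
-T₀ + (2)T₂ + T₃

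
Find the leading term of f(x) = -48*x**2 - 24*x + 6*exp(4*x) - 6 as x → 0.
64*x**3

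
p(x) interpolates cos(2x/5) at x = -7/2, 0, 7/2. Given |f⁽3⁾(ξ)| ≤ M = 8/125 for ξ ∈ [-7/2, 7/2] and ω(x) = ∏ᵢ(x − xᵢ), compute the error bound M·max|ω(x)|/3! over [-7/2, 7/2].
343*sqrt(3)/3375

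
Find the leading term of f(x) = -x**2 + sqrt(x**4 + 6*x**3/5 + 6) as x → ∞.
3*x/5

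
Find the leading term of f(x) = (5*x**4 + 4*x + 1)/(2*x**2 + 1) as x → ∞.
5*x**2/2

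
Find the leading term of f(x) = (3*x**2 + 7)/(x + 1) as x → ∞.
3*x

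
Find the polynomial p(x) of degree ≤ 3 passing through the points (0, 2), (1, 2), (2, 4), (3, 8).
x**2 - x + 2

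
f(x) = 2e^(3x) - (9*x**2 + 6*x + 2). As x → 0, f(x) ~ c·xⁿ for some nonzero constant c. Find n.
3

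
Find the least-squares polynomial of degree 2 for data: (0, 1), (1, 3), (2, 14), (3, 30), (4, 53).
5/7 + (-23/70)x + (47/14)x²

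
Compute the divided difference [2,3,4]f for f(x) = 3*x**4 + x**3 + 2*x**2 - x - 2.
176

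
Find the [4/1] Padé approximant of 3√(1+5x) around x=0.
(1125*x**4/128 - 75*x**3/8 + 135*x**2/8 + 18*x + 3)/(7*x/2 + 1)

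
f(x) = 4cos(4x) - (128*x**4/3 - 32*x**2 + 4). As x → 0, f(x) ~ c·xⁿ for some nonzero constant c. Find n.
6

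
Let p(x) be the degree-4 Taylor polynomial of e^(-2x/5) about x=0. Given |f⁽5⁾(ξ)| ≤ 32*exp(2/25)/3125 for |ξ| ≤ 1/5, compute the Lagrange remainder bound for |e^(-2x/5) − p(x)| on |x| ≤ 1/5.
4*exp(2/25)/146484375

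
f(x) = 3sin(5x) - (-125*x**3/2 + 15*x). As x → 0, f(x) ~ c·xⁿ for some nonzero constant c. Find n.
5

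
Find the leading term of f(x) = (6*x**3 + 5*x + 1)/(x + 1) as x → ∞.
6*x**2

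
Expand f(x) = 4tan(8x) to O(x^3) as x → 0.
32*x + O(x**3)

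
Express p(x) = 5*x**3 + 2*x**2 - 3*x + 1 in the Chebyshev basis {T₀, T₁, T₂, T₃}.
(2)T₀ + (3/4)T₁ + T₂ + (5/4)T₃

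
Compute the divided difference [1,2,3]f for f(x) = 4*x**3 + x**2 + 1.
25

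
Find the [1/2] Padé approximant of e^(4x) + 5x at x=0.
(1787*x/219 + 1)/(-32*x**2/73 - 184*x/219 + 1)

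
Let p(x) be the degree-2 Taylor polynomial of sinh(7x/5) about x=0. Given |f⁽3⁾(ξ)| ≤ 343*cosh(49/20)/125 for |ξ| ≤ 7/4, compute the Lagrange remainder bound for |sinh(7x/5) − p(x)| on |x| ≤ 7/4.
117649*cosh(49/20)/48000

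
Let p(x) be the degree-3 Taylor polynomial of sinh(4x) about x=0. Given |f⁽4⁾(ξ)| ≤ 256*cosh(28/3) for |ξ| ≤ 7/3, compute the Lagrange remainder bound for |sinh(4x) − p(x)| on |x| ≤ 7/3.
76832*cosh(28/3)/243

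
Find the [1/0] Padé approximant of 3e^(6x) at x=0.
18*x + 3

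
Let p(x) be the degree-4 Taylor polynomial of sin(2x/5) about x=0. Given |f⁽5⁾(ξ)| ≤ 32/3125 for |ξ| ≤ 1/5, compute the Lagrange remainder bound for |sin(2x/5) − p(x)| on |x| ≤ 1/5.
4/146484375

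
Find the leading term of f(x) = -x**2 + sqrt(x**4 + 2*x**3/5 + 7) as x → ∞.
x/5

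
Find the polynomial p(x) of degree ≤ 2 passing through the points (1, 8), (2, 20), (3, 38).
3*x**2 + 3*x + 2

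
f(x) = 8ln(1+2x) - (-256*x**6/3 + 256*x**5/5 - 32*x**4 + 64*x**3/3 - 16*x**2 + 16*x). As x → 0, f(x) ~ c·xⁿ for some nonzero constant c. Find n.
7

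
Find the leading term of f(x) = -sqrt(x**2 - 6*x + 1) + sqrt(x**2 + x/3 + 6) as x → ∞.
19/6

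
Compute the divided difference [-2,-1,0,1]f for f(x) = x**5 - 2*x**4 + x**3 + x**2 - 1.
10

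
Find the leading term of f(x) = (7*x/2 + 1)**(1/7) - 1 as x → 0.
x/2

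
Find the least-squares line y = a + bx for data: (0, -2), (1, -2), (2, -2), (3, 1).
a = -13/5, b = 9/10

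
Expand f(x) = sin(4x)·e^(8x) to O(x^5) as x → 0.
4*x + 32*x**2 + 352*x**3/3 + 256*x**4 + O(x**5)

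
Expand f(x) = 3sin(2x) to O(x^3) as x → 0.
6*x + O(x**3)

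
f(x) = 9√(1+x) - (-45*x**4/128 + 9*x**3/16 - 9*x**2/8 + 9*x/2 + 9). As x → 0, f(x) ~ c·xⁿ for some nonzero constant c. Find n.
5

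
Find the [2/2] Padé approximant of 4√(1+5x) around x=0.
(125*x**2/4 + 25*x + 4)/(25*x**2/16 + 15*x/4 + 1)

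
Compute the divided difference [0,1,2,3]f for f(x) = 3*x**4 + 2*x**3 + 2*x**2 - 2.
20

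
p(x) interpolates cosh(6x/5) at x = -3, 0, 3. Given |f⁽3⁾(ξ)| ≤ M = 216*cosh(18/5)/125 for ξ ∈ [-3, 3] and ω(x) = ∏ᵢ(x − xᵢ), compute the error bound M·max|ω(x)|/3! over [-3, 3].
216*sqrt(3)*cosh(18/5)/125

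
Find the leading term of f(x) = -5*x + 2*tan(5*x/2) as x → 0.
125*x**3/12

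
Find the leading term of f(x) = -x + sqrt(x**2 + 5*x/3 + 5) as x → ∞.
5/6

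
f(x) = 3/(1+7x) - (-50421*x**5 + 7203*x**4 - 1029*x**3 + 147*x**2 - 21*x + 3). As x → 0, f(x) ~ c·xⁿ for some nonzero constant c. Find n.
6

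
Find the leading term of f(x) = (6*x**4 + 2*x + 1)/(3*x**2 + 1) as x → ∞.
2*x**2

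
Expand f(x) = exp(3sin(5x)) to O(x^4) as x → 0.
1 + 15*x + 225*x**2/2 + 500*x**3 + O(x**4)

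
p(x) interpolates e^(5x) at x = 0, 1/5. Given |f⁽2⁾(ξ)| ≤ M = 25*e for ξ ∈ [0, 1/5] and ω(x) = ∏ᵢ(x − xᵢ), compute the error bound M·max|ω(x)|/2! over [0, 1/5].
e/8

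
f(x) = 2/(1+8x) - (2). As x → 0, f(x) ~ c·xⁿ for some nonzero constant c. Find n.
1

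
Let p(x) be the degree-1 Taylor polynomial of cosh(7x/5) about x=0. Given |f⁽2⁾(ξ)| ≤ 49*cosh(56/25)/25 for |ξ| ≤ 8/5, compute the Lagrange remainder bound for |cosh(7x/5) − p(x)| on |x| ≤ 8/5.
1568*cosh(56/25)/625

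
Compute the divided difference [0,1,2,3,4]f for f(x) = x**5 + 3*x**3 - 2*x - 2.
10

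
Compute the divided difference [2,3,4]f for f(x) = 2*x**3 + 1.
18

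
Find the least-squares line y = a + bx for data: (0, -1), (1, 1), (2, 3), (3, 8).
a = -8/5, b = 29/10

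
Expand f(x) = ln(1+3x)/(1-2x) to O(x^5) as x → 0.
3*x + 3*x**2/2 + 12*x**3 + 15*x**4/4 + O(x**5)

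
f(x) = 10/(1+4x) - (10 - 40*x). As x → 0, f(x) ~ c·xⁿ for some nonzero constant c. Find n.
2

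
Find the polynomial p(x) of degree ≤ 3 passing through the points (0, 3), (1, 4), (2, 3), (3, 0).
-x**2 + 2*x + 3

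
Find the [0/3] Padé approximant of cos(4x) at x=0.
1/(8*x**2 + 1)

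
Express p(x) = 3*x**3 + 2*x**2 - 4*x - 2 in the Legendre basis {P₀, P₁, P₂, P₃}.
(-4/3)P₀ + (-11/5)P₁ + (4/3)P₂ + (6/5)P₃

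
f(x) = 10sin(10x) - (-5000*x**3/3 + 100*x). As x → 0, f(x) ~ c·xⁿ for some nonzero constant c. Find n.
5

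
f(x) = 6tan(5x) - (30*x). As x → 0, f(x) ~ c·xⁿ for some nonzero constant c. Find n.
3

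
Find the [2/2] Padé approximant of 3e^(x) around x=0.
(x**2/4 + 3*x/2 + 3)/(x**2/12 - x/2 + 1)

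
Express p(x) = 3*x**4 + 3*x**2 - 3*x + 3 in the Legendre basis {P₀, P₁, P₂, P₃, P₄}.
(23/5)P₀ + (-3)P₁ + (26/7)P₂ + (24/35)P₄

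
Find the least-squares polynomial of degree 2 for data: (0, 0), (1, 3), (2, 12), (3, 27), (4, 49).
3/35 + (-13/35)x + (22/7)x²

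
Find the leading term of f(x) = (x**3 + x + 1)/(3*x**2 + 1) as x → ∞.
x/3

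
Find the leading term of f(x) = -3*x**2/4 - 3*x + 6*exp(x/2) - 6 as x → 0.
x**3/8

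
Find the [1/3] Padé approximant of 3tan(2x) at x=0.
6*x/(1 - 4*x**2/3)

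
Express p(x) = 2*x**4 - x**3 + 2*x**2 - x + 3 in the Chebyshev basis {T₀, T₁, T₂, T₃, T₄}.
(19/4)T₀ + (-7/4)T₁ + (2)T₂ + (-1/4)T₃ + (1/4)T₄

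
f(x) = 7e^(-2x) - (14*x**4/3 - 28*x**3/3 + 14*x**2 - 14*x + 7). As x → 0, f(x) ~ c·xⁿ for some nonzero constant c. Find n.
5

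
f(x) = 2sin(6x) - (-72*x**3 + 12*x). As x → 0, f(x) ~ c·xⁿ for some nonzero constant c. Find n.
5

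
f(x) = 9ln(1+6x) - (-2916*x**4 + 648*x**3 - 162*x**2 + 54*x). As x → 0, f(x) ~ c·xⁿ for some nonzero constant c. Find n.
5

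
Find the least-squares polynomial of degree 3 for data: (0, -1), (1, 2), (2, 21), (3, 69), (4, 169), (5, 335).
-10/9 + (464/189)x + (-457/252)x² + (319/108)x³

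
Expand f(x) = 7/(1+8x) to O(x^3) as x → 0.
7 - 56*x + 448*x**2 + O(x**3)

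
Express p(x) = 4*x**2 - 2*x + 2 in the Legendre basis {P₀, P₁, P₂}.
(10/3)P₀ + (-2)P₁ + (8/3)P₂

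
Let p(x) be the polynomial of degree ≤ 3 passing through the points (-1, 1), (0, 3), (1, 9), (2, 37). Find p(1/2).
35/8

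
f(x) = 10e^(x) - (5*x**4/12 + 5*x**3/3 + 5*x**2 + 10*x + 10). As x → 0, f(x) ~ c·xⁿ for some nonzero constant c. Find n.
5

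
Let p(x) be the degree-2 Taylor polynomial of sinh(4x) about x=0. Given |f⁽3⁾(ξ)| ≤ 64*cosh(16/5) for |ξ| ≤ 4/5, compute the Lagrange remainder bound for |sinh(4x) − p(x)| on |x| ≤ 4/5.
2048*cosh(16/5)/375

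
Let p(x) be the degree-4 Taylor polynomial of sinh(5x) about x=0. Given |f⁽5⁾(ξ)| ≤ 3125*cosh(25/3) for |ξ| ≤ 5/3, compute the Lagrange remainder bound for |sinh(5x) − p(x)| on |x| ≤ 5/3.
1953125*cosh(25/3)/5832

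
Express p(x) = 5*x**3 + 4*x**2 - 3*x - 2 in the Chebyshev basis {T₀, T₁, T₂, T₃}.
(3/4)T₁ + (2)T₂ + (5/4)T₃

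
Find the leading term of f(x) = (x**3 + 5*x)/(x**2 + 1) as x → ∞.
x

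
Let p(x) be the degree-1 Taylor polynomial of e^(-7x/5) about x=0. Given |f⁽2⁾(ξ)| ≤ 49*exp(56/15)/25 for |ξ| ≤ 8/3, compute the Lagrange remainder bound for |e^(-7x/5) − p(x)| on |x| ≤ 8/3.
1568*exp(56/15)/225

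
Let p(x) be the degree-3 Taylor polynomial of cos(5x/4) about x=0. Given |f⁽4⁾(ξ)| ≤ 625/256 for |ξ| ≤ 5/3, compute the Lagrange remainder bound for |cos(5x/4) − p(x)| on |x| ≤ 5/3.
390625/497664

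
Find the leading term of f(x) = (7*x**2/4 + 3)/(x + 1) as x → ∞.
7*x/4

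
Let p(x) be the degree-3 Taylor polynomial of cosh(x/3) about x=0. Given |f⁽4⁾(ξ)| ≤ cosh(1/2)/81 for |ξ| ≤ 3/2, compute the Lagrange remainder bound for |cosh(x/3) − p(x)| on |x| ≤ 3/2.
cosh(1/2)/384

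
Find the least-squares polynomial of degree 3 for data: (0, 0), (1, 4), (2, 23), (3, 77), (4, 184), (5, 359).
11/63 + (361/378)x + (-151/252)x² + (319/108)x³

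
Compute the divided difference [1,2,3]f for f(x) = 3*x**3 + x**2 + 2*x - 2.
19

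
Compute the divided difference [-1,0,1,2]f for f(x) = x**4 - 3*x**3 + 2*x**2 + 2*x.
-1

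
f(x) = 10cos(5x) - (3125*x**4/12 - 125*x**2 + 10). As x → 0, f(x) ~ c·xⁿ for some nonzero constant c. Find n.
6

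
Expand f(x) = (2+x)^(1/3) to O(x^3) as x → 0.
2**(1/3) + 2**(1/3)*x/6 - 2**(1/3)*x**2/36 + O(x**3)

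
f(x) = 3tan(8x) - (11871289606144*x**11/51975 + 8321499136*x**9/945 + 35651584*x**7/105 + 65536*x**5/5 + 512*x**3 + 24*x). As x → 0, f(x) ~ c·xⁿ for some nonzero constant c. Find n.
13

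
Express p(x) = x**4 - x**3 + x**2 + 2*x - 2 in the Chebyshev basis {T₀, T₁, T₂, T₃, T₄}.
(-9/8)T₀ + (5/4)T₁ + T₂ + (-1/4)T₃ + (1/8)T₄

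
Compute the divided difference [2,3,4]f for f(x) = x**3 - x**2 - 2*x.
8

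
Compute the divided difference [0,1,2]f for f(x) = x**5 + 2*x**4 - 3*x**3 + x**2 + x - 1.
21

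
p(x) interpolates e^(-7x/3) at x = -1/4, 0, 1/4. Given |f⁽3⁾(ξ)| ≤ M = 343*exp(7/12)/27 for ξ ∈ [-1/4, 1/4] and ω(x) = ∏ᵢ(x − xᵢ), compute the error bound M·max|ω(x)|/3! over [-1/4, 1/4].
343*sqrt(3)*exp(7/12)/46656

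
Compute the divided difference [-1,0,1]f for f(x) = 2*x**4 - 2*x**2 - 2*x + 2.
0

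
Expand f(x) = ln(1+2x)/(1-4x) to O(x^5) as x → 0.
2*x + 6*x**2 + 80*x**3/3 + 308*x**4/3 + O(x**5)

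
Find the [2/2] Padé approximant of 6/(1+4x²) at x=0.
6/(4*x**2 + 1)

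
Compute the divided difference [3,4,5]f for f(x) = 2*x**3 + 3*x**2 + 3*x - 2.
27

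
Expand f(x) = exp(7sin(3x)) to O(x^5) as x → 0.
1 + 21*x + 441*x**2/2 + 1512*x**3 + 59535*x**4/8 + O(x**5)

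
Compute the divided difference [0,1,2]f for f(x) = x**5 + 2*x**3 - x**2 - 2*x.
20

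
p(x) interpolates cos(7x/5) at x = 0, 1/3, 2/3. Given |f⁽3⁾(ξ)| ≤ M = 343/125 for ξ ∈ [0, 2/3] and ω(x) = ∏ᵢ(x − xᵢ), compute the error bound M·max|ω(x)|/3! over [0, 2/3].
343*sqrt(3)/91125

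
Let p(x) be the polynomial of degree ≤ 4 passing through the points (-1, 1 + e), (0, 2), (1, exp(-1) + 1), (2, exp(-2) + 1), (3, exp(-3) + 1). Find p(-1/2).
(-70*exp(2) - 5 + 28*e + (35*e + 268)*exp(3))*exp(-3)/128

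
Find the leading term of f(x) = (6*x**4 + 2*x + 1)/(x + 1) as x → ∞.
6*x**3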